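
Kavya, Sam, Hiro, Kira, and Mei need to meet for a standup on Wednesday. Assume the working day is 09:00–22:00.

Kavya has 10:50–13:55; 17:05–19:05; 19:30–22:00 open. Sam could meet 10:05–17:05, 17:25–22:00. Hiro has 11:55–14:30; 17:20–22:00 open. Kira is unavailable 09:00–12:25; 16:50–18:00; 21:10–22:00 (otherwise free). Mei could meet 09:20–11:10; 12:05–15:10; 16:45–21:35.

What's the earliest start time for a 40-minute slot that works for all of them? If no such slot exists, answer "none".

Kavya free: 10:50-13:55, 17:05-19:05, 19:30-22:00.
Sam free: 10:05-17:05, 17:25-22:00.
Hiro free: 11:55-14:30, 17:20-22:00.
Kira free: 12:25-16:50, 18:00-21:10 (invert busy blocks within the working day).
Mei free: 09:20-11:10, 12:05-15:10, 16:45-21:35.
Kavya ∩ Sam: 10:50-13:55, 17:25-19:05, 19:30-22:00.
Kavya ∩ Sam ∩ Hiro: 11:55-13:55, 17:25-19:05, 19:30-22:00.
Kavya ∩ Sam ∩ Hiro ∩ Kira: 12:25-13:55, 18:00-19:05, 19:30-21:10.
Kavya ∩ Sam ∩ Hiro ∩ Kira ∩ Mei: 12:25-13:55, 18:00-19:05, 19:30-21:10.
The first common window of at least 40 minutes is 12:25-13:55, so the earliest start is 12:25.

12:25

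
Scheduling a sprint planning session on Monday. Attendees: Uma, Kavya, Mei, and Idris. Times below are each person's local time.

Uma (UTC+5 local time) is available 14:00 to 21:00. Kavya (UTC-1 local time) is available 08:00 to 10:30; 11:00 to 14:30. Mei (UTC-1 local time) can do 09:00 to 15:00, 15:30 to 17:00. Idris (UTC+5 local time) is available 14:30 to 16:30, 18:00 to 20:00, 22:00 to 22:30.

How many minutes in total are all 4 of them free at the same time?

Uma in UTC: 09:00-16:00 (subtract 5h to convert from UTC+5).
Kavya in UTC: 09:00-11:30, 12:00-15:30 (add 1h to convert from UTC-1).
Mei in UTC: 10:00-16:00, 16:30-18:00 (add 1h to convert from UTC-1).
Idris in UTC: 09:30-11:30, 13:00-15:00, 17:00-17:30 (subtract 5h to convert from UTC+5).
Uma ∩ Kavya: 09:00-11:30, 12:00-15:30.
Uma ∩ Kavya ∩ Mei: 10:00-11:30, 12:00-15:30.
Uma ∩ Kavya ∩ Mei ∩ Idris: 10:00-11:30, 13:00-15:00.
Summing the common windows: 90 + 120 = 210 minutes.

210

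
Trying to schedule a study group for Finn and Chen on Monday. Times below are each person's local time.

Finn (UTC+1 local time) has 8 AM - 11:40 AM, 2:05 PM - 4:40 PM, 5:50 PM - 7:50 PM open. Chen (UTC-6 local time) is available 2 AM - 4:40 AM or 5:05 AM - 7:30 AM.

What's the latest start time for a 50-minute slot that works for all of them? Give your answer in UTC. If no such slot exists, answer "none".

09:50

Finn in UTC: 07:00-10:40, 13:05-15:40, 16:50-18:50 (subtract 1h to convert from UTC+1).
Chen in UTC: 08:00-10:40, 11:05-13:30 (add 6h to convert from UTC-6).
Finn ∩ Chen: 08:00-10:40, 13:05-13:30.
So the common availability across everyone is 08:00-10:40, 13:05-13:30.
The last common window of at least 50 minutes is 08:00-10:40; a 50-minute meeting can start as late as 09:50 and still end by 10:40.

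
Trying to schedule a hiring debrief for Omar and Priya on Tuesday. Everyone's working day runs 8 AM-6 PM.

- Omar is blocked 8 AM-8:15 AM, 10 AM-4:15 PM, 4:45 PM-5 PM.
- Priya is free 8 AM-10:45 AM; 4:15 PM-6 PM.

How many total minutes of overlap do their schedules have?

Omar free: 08:15-10:00, 16:15-16:45, 17:00-18:00 (invert busy blocks within the working day).
Priya free: 08:00-10:45, 16:15-18:00.
Omar ∩ Priya: 08:15-10:00, 16:15-16:45, 17:00-18:00.
Summing the common windows: 105 + 30 + 60 = 195 minutes.

195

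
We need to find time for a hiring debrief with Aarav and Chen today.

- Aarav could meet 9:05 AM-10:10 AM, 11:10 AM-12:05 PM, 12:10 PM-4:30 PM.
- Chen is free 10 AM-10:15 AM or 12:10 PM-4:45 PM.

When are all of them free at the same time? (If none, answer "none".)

Aarav ∩ Chen: 10:00-10:10, 12:10-16:30.
Those are the intersection windows.

10:00-10:10, 12:10-16:30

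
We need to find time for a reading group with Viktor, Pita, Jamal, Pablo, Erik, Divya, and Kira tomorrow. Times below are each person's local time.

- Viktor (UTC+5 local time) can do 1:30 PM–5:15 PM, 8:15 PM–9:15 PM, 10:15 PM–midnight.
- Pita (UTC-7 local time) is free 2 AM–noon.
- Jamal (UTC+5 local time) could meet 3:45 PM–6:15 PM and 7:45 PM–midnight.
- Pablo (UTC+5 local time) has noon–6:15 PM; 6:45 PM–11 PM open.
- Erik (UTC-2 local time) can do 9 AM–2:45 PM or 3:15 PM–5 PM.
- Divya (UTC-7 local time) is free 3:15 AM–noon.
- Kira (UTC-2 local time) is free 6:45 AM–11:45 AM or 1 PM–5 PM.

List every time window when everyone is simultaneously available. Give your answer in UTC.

Viktor in UTC: 08:30-12:15, 15:15-16:15, 17:15-19:00 (subtract 5h to convert from UTC+5).
Pita in UTC: 09:00-19:00 (add 7h to convert from UTC-7).
Jamal in UTC: 10:45-13:15, 14:45-19:00 (subtract 5h to convert from UTC+5).
Pablo in UTC: 07:00-13:15, 13:45-18:00 (subtract 5h to convert from UTC+5).
Erik in UTC: 11:00-16:45, 17:15-19:00 (add 2h to convert from UTC-2).
Divya in UTC: 10:15-19:00 (add 7h to convert from UTC-7).
Kira in UTC: 08:45-13:45, 15:00-19:00 (add 2h to convert from UTC-2).
Viktor ∩ Pita: 09:00-12:15, 15:15-16:15, 17:15-19:00.
Viktor ∩ Pita ∩ Jamal: 10:45-12:15, 15:15-16:15, 17:15-19:00.
Viktor ∩ Pita ∩ Jamal ∩ Pablo: 10:45-12:15, 15:15-16:15, 17:15-18:00.
Viktor ∩ Pita ∩ Jamal ∩ Pablo ∩ Erik: 11:00-12:15, 15:15-16:15, 17:15-18:00.
Viktor ∩ Pita ∩ Jamal ∩ Pablo ∩ Erik ∩ Divya: 11:00-12:15, 15:15-16:15, 17:15-18:00.
Viktor ∩ Pita ∩ Jamal ∩ Pablo ∩ Erik ∩ Divya ∩ Kira: 11:00-12:15, 15:15-16:15, 17:15-18:00.
Those are the intersection windows.

11:00-12:15, 15:15-16:15, 17:15-18:00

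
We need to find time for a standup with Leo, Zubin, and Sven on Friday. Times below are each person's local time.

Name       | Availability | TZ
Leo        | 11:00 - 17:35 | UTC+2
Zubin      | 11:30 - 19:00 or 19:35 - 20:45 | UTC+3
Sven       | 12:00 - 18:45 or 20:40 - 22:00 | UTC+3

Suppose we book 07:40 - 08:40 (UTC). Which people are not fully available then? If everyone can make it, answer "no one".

Leo in UTC: 09:00-15:35 (subtract 2h to convert from UTC+2).
Zubin in UTC: 08:30-16:00, 16:35-17:45 (subtract 3h to convert from UTC+3).
Sven in UTC: 09:00-15:45, 17:40-19:00 (subtract 3h to convert from UTC+3).
Leo: not fully free for 07:40-08:40. Zubin: not fully free for 07:40-08:40. Sven: not fully free for 07:40-08:40.

Leo, Sven, Zubin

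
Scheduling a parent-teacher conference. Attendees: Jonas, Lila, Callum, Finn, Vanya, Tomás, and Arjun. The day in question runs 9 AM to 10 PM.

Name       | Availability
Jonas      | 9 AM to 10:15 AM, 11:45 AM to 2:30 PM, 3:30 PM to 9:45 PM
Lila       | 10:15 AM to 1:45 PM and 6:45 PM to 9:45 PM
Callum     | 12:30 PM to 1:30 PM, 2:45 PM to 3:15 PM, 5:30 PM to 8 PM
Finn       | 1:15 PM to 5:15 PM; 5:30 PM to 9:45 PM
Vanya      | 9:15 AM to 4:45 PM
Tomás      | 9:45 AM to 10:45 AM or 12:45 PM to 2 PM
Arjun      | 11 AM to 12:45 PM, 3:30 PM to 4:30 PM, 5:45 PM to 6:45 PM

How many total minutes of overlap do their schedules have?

0

Jonas ∩ Lila: 11:45-13:45, 18:45-21:45.
Jonas ∩ Lila ∩ Callum: 12:30-13:30, 18:45-20:00.
Jonas ∩ Lila ∩ Callum ∩ Finn: 13:15-13:30, 18:45-20:00.
Jonas ∩ Lila ∩ Callum ∩ Finn ∩ Vanya: 13:15-13:30.
Jonas ∩ Lila ∩ Callum ∩ Finn ∩ Vanya ∩ Tomás: 13:15-13:30.
Jonas ∩ Lila ∩ Callum ∩ Finn ∩ Vanya ∩ Tomás ∩ Arjun: ∅.
There is no time when everyone is free.
There is no common window, so the total is 0 minutes.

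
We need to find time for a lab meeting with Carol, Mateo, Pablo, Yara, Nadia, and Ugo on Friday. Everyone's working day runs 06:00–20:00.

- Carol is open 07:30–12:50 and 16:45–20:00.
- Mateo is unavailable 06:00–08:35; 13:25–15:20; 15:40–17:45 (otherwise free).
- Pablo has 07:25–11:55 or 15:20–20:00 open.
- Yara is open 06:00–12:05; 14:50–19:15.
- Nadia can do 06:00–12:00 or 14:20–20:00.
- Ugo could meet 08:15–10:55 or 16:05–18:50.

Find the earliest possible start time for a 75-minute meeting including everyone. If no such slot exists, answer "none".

08:35

Carol free: 07:30-12:50, 16:45-20:00.
Mateo free: 08:35-13:25, 15:20-15:40, 17:45-20:00 (invert busy blocks within the working day).
Pablo free: 07:25-11:55, 15:20-20:00.
Yara free: 06:00-12:05, 14:50-19:15.
Nadia free: 06:00-12:00, 14:20-20:00.
Ugo free: 08:15-10:55, 16:05-18:50.
Carol ∩ Mateo: 08:35-12:50, 17:45-20:00.
Carol ∩ Mateo ∩ Pablo: 08:35-11:55, 17:45-20:00.
Carol ∩ Mateo ∩ Pablo ∩ Yara: 08:35-11:55, 17:45-19:15.
Carol ∩ Mateo ∩ Pablo ∩ Yara ∩ Nadia: 08:35-11:55, 17:45-19:15.
Carol ∩ Mateo ∩ Pablo ∩ Yara ∩ Nadia ∩ Ugo: 08:35-10:55, 17:45-18:50.
Those are the intersection windows.
The first common window of at least 75 minutes is 08:35-10:55, so the earliest start is 08:35.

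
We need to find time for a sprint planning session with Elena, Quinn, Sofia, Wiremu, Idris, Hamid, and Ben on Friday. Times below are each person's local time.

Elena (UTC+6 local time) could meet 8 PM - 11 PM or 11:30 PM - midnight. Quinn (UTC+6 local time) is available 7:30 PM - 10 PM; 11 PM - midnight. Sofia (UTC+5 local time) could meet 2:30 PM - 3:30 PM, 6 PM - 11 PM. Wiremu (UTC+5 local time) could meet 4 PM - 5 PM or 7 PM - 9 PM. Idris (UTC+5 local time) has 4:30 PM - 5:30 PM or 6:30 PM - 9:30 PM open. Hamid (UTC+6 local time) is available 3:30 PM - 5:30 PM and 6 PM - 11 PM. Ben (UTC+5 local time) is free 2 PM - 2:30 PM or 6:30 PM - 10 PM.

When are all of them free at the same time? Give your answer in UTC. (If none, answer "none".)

Elena in UTC: 14:00-17:00, 17:30-18:00 (subtract 6h to convert from UTC+6).
Quinn in UTC: 13:30-16:00, 17:00-18:00 (subtract 6h to convert from UTC+6).
Sofia in UTC: 09:30-10:30, 13:00-18:00 (subtract 5h to convert from UTC+5).
Wiremu in UTC: 11:00-12:00, 14:00-16:00 (subtract 5h to convert from UTC+5).
Idris in UTC: 11:30-12:30, 13:30-16:30 (subtract 5h to convert from UTC+5).
Hamid in UTC: 09:30-11:30, 12:00-17:00 (subtract 6h to convert from UTC+6).
Ben in UTC: 09:00-09:30, 13:30-17:00 (subtract 5h to convert from UTC+5).
Elena ∩ Quinn: 14:00-16:00, 17:30-18:00.
Elena ∩ Quinn ∩ Sofia: 14:00-16:00, 17:30-18:00.
Elena ∩ Quinn ∩ Sofia ∩ Wiremu: 14:00-16:00.
Elena ∩ Quinn ∩ Sofia ∩ Wiremu ∩ Idris: 14:00-16:00.
Elena ∩ Quinn ∩ Sofia ∩ Wiremu ∩ Idris ∩ Hamid: 14:00-16:00.
Elena ∩ Quinn ∩ Sofia ∩ Wiremu ∩ Idris ∩ Hamid ∩ Ben: 14:00-16:00.

14:00-16:00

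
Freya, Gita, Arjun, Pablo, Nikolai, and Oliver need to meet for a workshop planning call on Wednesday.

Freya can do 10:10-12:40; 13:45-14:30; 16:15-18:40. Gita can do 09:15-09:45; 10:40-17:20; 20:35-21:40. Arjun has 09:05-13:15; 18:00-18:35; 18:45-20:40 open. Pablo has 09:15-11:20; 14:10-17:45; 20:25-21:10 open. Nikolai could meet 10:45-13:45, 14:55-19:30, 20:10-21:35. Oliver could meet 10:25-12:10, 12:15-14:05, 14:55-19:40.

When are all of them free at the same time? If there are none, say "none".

Freya ∩ Gita: 10:40-12:40, 13:45-14:30, 16:15-17:20.
Freya ∩ Gita ∩ Arjun: 10:40-12:40.
Freya ∩ Gita ∩ Arjun ∩ Pablo: 10:40-11:20.
Freya ∩ Gita ∩ Arjun ∩ Pablo ∩ Nikolai: 10:45-11:20.
Freya ∩ Gita ∩ Arjun ∩ Pablo ∩ Nikolai ∩ Oliver: 10:45-11:20.

10:45-11:20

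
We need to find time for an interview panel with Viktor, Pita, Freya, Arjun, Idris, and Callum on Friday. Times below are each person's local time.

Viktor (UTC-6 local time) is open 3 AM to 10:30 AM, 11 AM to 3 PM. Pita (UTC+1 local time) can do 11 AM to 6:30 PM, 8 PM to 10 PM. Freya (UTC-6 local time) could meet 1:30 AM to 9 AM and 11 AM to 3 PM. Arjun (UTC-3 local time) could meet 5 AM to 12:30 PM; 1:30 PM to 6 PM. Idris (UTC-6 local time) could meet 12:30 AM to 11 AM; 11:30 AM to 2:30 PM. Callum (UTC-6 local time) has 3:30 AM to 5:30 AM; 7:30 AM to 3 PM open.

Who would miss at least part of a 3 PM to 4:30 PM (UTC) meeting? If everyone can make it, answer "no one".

Arjun, Freya

Viktor in UTC: 09:00-16:30, 17:00-21:00 (add 6h to convert from UTC-6).
Pita in UTC: 10:00-17:30, 19:00-21:00 (subtract 1h to convert from UTC+1).
Freya in UTC: 07:30-15:00, 17:00-21:00 (add 6h to convert from UTC-6).
Arjun in UTC: 08:00-15:30, 16:30-21:00 (add 3h to convert from UTC-3).
Idris in UTC: 06:30-17:00, 17:30-20:30 (add 6h to convert from UTC-6).
Callum in UTC: 09:30-11:30, 13:30-21:00 (add 6h to convert from UTC-6).
Viktor: free for 15:00-16:30. Pita: free for 15:00-16:30. Freya: not fully free for 15:00-16:30. Arjun: not fully free for 15:00-16:30. Idris: free for 15:00-16:30. Callum: free for 15:00-16:30.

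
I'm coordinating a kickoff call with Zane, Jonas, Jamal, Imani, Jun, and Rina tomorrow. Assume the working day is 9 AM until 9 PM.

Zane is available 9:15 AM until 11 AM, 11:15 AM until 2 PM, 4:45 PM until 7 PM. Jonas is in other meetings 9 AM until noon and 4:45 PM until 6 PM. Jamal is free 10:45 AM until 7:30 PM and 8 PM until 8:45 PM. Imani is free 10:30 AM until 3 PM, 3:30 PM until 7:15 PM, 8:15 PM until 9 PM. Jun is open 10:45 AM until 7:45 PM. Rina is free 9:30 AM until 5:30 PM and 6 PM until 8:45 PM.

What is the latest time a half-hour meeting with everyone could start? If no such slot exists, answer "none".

18:30

Zane free: 09:15-11:00, 11:15-14:00, 16:45-19:00.
Jonas free: 12:00-16:45, 18:00-21:00 (invert busy blocks within the working day).
Jamal free: 10:45-19:30, 20:00-20:45.
Imani free: 10:30-15:00, 15:30-19:15, 20:15-21:00.
Jun free: 10:45-19:45.
Rina free: 09:30-17:30, 18:00-20:45.
Zane ∩ Jonas: 12:00-14:00, 18:00-19:00.
Zane ∩ Jonas ∩ Jamal: 12:00-14:00, 18:00-19:00.
Zane ∩ Jonas ∩ Jamal ∩ Imani: 12:00-14:00, 18:00-19:00.
Zane ∩ Jonas ∩ Jamal ∩ Imani ∩ Jun: 12:00-14:00, 18:00-19:00.
Zane ∩ Jonas ∩ Jamal ∩ Imani ∩ Jun ∩ Rina: 12:00-14:00, 18:00-19:00.
The last common window of at least 30 minutes is 18:00-19:00; a 30-minute meeting can start as late as 18:30 and still end by 19:00.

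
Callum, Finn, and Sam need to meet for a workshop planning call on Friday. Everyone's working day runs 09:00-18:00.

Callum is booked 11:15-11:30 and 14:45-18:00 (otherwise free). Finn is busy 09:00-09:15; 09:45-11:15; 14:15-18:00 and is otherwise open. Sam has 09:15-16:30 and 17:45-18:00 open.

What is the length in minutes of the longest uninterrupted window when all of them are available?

Callum free: 09:00-11:15, 11:30-14:45 (invert busy blocks within the working day).
Finn free: 09:15-09:45, 11:15-14:15 (invert busy blocks within the working day).
Sam free: 09:15-16:30, 17:45-18:00.
Callum ∩ Finn: 09:15-09:45, 11:30-14:15.
Callum ∩ Finn ∩ Sam: 09:15-09:45, 11:30-14:15.
The longest is 11:30-14:15 at 165 minutes.

165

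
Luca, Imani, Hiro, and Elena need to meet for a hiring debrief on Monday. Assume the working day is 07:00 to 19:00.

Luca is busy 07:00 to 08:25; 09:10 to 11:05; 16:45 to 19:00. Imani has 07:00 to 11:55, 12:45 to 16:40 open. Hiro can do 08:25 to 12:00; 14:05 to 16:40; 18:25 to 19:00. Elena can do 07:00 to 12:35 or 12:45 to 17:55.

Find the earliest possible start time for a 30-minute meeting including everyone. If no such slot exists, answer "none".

08:25

Luca free: 08:25-09:10, 11:05-16:45 (invert busy blocks within the working day).
Imani free: 07:00-11:55, 12:45-16:40.
Hiro free: 08:25-12:00, 14:05-16:40, 18:25-19:00.
Elena free: 07:00-12:35, 12:45-17:55.
Luca ∩ Imani: 08:25-09:10, 11:05-11:55, 12:45-16:40.
Luca ∩ Imani ∩ Hiro: 08:25-09:10, 11:05-11:55, 14:05-16:40.
Luca ∩ Imani ∩ Hiro ∩ Elena: 08:25-09:10, 11:05-11:55, 14:05-16:40.
So the common availability across everyone is 08:25-09:10, 11:05-11:55, 14:05-16:40.
The first common window of at least 30 minutes is 08:25-09:10, so the earliest start is 08:25.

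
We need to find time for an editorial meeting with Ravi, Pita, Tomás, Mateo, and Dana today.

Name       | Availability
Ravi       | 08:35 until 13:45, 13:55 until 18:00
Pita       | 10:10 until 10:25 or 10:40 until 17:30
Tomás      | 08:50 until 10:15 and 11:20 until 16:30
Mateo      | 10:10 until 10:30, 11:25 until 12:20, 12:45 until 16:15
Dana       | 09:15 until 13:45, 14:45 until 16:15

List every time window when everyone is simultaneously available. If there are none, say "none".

10:10-10:15, 11:25-12:20, 12:45-13:45, 14:45-16:15

Ravi ∩ Pita: 10:10-10:25, 10:40-13:45, 13:55-17:30.
Ravi ∩ Pita ∩ Tomás: 10:10-10:15, 11:20-13:45, 13:55-16:30.
Ravi ∩ Pita ∩ Tomás ∩ Mateo: 10:10-10:15, 11:25-12:20, 12:45-13:45, 13:55-16:15.
Ravi ∩ Pita ∩ Tomás ∩ Mateo ∩ Dana: 10:10-10:15, 11:25-12:20, 12:45-13:45, 14:45-16:15.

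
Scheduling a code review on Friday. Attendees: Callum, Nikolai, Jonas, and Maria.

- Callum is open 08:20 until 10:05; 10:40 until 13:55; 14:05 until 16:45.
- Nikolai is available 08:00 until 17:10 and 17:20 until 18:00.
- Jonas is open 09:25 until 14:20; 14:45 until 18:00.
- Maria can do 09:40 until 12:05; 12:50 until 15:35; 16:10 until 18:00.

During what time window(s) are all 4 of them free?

Callum ∩ Nikolai: 08:20-10:05, 10:40-13:55, 14:05-16:45.
Callum ∩ Nikolai ∩ Jonas: 09:25-10:05, 10:40-13:55, 14:05-14:20, 14:45-16:45.
Callum ∩ Nikolai ∩ Jonas ∩ Maria: 09:40-10:05, 10:40-12:05, 12:50-13:55, 14:05-14:20, 14:45-15:35, 16:10-16:45.

09:40-10:05, 10:40-12:05, 12:50-13:55, 14:05-14:20, 14:45-15:35, 16:10-16:45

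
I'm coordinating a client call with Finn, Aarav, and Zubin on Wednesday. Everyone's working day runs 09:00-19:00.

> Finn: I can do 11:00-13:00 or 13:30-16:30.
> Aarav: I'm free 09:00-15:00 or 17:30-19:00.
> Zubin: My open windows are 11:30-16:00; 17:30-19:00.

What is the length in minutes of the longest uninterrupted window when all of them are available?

90

Finn ∩ Aarav: 11:00-13:00, 13:30-15:00.
Finn ∩ Aarav ∩ Zubin: 11:30-13:00, 13:30-15:00.
The longest is 11:30-13:00 at 90 minutes.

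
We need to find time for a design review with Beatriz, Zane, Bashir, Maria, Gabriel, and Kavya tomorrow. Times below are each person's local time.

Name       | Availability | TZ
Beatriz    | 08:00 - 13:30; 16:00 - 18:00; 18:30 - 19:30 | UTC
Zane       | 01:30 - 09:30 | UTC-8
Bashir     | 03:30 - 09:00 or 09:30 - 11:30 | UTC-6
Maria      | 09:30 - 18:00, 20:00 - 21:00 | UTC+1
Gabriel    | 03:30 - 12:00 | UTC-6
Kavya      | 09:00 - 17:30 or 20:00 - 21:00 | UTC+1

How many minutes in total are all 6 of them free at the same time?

270

Beatriz in UTC: 08:00-13:30, 16:00-18:00, 18:30-19:30.
Zane in UTC: 09:30-17:30 (add 8h to convert from UTC-8).
Bashir in UTC: 09:30-15:00, 15:30-17:30 (add 6h to convert from UTC-6).
Maria in UTC: 08:30-17:00, 19:00-20:00 (subtract 1h to convert from UTC+1).
Gabriel in UTC: 09:30-18:00 (add 6h to convert from UTC-6).
Kavya in UTC: 08:00-16:30, 19:00-20:00 (subtract 1h to convert from UTC+1).
Beatriz ∩ Zane: 09:30-13:30, 16:00-17:30.
Beatriz ∩ Zane ∩ Bashir: 09:30-13:30, 16:00-17:30.
Beatriz ∩ Zane ∩ Bashir ∩ Maria: 09:30-13:30, 16:00-17:00.
Beatriz ∩ Zane ∩ Bashir ∩ Maria ∩ Gabriel: 09:30-13:30, 16:00-17:00.
Beatriz ∩ Zane ∩ Bashir ∩ Maria ∩ Gabriel ∩ Kavya: 09:30-13:30, 16:00-16:30.
Summing the common windows: 240 + 30 = 270 minutes.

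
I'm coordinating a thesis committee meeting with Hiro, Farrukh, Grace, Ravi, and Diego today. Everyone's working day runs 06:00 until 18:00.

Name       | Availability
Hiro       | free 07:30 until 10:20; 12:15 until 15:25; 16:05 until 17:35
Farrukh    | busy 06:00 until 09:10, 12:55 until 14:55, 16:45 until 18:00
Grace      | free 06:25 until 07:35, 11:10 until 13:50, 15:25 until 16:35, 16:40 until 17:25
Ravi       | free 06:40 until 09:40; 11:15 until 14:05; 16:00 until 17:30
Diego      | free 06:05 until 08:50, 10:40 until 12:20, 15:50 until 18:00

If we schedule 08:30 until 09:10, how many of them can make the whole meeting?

2

Hiro free: 07:30-10:20, 12:15-15:25, 16:05-17:35.
Farrukh free: 09:10-12:55, 14:55-16:45 (invert busy blocks within the working day).
Grace free: 06:25-07:35, 11:10-13:50, 15:25-16:35, 16:40-17:25.
Ravi free: 06:40-09:40, 11:15-14:05, 16:00-17:30.
Diego free: 06:05-08:50, 10:40-12:20, 15:50-18:00.
Hiro and Ravi can make the full 08:30-09:10 slot — that's 2.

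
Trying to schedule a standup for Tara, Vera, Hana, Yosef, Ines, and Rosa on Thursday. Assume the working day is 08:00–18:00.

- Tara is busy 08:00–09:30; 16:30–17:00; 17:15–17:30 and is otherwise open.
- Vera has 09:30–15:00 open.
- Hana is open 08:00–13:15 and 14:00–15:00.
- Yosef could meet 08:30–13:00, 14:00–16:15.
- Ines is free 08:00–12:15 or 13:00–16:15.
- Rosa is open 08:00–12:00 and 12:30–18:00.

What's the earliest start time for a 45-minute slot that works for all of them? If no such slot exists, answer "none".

Tara free: 09:30-16:30, 17:00-17:15, 17:30-18:00 (invert busy blocks within the working day).
Vera free: 09:30-15:00.
Hana free: 08:00-13:15, 14:00-15:00.
Yosef free: 08:30-13:00, 14:00-16:15.
Ines free: 08:00-12:15, 13:00-16:15.
Rosa free: 08:00-12:00, 12:30-18:00.
Tara ∩ Vera: 09:30-15:00.
Tara ∩ Vera ∩ Hana: 09:30-13:15, 14:00-15:00.
Tara ∩ Vera ∩ Hana ∩ Yosef: 09:30-13:00, 14:00-15:00.
Tara ∩ Vera ∩ Hana ∩ Yosef ∩ Ines: 09:30-12:15, 14:00-15:00.
Tara ∩ Vera ∩ Hana ∩ Yosef ∩ Ines ∩ Rosa: 09:30-12:00, 14:00-15:00.
So the common availability across everyone is 09:30-12:00, 14:00-15:00.
The first common window of at least 45 minutes is 09:30-12:00, so the earliest start is 09:30.

09:30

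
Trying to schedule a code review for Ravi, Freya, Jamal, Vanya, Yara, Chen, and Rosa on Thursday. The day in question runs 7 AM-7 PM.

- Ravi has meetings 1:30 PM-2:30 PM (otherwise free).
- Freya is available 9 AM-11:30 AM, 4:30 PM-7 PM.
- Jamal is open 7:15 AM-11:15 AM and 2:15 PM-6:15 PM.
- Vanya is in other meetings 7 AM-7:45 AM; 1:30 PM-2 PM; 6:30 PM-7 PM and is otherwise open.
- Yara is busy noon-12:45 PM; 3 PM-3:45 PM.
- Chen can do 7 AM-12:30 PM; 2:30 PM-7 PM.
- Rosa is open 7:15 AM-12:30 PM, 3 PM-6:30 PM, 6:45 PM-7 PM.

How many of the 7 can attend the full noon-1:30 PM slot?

Ravi free: 07:00-13:30, 14:30-19:00 (invert busy blocks within the working day).
Freya free: 09:00-11:30, 16:30-19:00.
Jamal free: 07:15-11:15, 14:15-18:15.
Vanya free: 07:45-13:30, 14:00-18:30 (invert busy blocks within the working day).
Yara free: 07:00-12:00, 12:45-15:00, 15:45-19:00 (invert busy blocks within the working day).
Chen free: 07:00-12:30, 14:30-19:00.
Rosa free: 07:15-12:30, 15:00-18:30, 18:45-19:00.
Ravi and Vanya can make the full 12:00-13:30 slot — that's 2.

2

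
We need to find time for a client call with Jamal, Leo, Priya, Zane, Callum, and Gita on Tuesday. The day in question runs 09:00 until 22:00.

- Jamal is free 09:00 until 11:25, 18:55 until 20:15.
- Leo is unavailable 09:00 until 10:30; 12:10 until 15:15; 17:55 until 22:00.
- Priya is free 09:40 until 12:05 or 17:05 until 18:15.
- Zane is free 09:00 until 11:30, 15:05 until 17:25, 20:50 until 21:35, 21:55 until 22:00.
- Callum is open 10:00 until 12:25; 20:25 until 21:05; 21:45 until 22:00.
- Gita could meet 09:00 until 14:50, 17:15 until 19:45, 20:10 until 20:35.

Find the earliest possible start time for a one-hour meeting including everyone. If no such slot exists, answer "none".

Jamal free: 09:00-11:25, 18:55-20:15.
Leo free: 10:30-12:10, 15:15-17:55 (invert busy blocks within the working day).
Priya free: 09:40-12:05, 17:05-18:15.
Zane free: 09:00-11:30, 15:05-17:25, 20:50-21:35, 21:55-22:00.
Callum free: 10:00-12:25, 20:25-21:05, 21:45-22:00.
Gita free: 09:00-14:50, 17:15-19:45, 20:10-20:35.
Jamal ∩ Leo: 10:30-11:25.
Jamal ∩ Leo ∩ Priya: 10:30-11:25.
Jamal ∩ Leo ∩ Priya ∩ Zane: 10:30-11:25.
Jamal ∩ Leo ∩ Priya ∩ Zane ∩ Callum: 10:30-11:25.
Jamal ∩ Leo ∩ Priya ∩ Zane ∩ Callum ∩ Gita: 10:30-11:25.
No common window is at least 60 minutes long.

none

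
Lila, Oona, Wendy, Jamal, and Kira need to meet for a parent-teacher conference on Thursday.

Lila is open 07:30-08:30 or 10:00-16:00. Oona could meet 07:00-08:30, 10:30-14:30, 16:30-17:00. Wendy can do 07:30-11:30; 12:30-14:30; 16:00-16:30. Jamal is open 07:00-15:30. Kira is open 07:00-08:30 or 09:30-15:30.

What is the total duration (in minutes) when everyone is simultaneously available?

240

Lila ∩ Oona: 07:30-08:30, 10:30-14:30.
Lila ∩ Oona ∩ Wendy: 07:30-08:30, 10:30-11:30, 12:30-14:30.
Lila ∩ Oona ∩ Wendy ∩ Jamal: 07:30-08:30, 10:30-11:30, 12:30-14:30.
Lila ∩ Oona ∩ Wendy ∩ Jamal ∩ Kira: 07:30-08:30, 10:30-11:30, 12:30-14:30.
Summing the common windows: 60 + 60 + 120 = 240 minutes.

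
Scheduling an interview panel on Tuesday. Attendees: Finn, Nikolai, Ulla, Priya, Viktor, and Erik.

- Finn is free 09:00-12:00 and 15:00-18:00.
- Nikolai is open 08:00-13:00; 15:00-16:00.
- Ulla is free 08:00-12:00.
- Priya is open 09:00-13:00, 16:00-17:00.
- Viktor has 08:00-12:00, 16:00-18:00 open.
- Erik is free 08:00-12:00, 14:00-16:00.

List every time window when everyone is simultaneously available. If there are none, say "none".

Finn ∩ Nikolai: 09:00-12:00, 15:00-16:00.
Finn ∩ Nikolai ∩ Ulla: 09:00-12:00.
Finn ∩ Nikolai ∩ Ulla ∩ Priya: 09:00-12:00.
Finn ∩ Nikolai ∩ Ulla ∩ Priya ∩ Viktor: 09:00-12:00.
Finn ∩ Nikolai ∩ Ulla ∩ Priya ∩ Viktor ∩ Erik: 09:00-12:00.
Those are the intersection windows.

09:00-12:00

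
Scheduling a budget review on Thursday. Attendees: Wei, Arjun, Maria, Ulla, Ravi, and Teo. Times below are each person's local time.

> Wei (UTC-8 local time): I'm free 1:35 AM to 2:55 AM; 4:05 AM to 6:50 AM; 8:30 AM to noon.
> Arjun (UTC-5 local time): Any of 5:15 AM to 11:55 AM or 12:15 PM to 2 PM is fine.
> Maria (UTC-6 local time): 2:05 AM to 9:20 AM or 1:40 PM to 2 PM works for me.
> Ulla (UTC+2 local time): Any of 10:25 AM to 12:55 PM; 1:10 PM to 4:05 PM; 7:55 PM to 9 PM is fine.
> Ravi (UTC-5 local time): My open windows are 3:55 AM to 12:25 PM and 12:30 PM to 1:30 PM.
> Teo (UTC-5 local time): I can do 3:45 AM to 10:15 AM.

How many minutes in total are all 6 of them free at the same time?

160

Wei in UTC: 09:35-10:55, 12:05-14:50, 16:30-20:00 (add 8h to convert from UTC-8).
Arjun in UTC: 10:15-16:55, 17:15-19:00 (add 5h to convert from UTC-5).
Maria in UTC: 08:05-15:20, 19:40-20:00 (add 6h to convert from UTC-6).
Ulla in UTC: 08:25-10:55, 11:10-14:05, 17:55-19:00 (subtract 2h to convert from UTC+2).
Ravi in UTC: 08:55-17:25, 17:30-18:30 (add 5h to convert from UTC-5).
Teo in UTC: 08:45-15:15 (add 5h to convert from UTC-5).
Wei ∩ Arjun: 10:15-10:55, 12:05-14:50, 16:30-16:55, 17:15-19:00.
Wei ∩ Arjun ∩ Maria: 10:15-10:55, 12:05-14:50.
Wei ∩ Arjun ∩ Maria ∩ Ulla: 10:15-10:55, 12:05-14:05.
Wei ∩ Arjun ∩ Maria ∩ Ulla ∩ Ravi: 10:15-10:55, 12:05-14:05.
Wei ∩ Arjun ∩ Maria ∩ Ulla ∩ Ravi ∩ Teo: 10:15-10:55, 12:05-14:05.
Summing the common windows: 40 + 120 = 160 minutes.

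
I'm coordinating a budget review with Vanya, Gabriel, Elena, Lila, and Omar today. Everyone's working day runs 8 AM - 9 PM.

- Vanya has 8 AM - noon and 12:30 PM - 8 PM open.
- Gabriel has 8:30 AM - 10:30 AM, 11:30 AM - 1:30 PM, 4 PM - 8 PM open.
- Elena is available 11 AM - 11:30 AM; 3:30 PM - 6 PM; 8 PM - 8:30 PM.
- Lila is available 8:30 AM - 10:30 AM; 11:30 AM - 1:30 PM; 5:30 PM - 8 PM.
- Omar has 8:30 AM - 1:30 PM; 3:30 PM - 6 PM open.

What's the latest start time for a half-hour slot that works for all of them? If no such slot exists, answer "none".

17:30

Vanya ∩ Gabriel: 08:30-10:30, 11:30-12:00, 12:30-13:30, 16:00-20:00.
Vanya ∩ Gabriel ∩ Elena: 16:00-18:00.
Vanya ∩ Gabriel ∩ Elena ∩ Lila: 17:30-18:00.
Vanya ∩ Gabriel ∩ Elena ∩ Lila ∩ Omar: 17:30-18:00.
The last common window of at least 30 minutes is 17:30-18:00; a 30-minute meeting can start as late as 17:30 and still end by 18:00.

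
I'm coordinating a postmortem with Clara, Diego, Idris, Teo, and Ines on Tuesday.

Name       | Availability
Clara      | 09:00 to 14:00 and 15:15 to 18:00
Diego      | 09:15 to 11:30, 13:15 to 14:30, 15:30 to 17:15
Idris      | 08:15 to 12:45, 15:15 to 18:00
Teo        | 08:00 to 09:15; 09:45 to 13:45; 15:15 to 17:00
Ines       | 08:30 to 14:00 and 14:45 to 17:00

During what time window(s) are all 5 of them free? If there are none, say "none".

09:45-11:30, 15:30-17:00

Clara ∩ Diego: 09:15-11:30, 13:15-14:00, 15:30-17:15.
Clara ∩ Diego ∩ Idris: 09:15-11:30, 15:30-17:15.
Clara ∩ Diego ∩ Idris ∩ Teo: 09:45-11:30, 15:30-17:00.
Clara ∩ Diego ∩ Idris ∩ Teo ∩ Ines: 09:45-11:30, 15:30-17:00.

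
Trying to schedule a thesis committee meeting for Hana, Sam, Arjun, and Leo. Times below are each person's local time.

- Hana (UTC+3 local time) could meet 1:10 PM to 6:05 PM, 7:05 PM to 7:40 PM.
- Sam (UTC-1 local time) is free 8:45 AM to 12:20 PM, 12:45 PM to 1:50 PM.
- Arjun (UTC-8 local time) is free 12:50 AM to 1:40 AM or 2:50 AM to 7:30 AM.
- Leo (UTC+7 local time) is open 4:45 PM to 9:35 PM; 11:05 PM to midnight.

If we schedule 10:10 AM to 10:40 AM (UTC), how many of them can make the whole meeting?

Hana in UTC: 10:10-15:05, 16:05-16:40 (subtract 3h to convert from UTC+3).
Sam in UTC: 09:45-13:20, 13:45-14:50 (add 1h to convert from UTC-1).
Arjun in UTC: 08:50-09:40, 10:50-15:30 (add 8h to convert from UTC-8).
Leo in UTC: 09:45-14:35, 16:05-17:00 (subtract 7h to convert from UTC+7).
Hana, Sam, and Leo can make the full 10:10-10:40 slot — that's 3.

3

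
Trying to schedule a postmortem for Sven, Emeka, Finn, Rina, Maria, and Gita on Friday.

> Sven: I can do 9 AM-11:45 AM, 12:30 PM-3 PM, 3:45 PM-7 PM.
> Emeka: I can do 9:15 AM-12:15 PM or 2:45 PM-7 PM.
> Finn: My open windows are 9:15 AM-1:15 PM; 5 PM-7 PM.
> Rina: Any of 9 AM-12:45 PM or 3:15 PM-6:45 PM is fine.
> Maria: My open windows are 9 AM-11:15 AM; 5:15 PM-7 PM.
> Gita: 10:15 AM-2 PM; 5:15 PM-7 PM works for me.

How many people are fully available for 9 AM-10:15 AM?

Sven, Rina, and Maria can make the full 09:00-10:15 slot — that's 3.

3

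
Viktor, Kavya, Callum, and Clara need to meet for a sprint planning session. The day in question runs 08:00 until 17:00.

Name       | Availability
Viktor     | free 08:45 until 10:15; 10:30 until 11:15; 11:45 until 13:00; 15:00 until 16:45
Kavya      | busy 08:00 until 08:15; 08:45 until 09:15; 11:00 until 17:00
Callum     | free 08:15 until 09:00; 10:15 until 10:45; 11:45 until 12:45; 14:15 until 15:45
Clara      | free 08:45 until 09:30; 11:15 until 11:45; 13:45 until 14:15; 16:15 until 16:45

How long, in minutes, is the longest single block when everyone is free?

Viktor free: 08:45-10:15, 10:30-11:15, 11:45-13:00, 15:00-16:45.
Kavya free: 08:15-08:45, 09:15-11:00 (invert busy blocks within the working day).
Callum free: 08:15-09:00, 10:15-10:45, 11:45-12:45, 14:15-15:45.
Clara free: 08:45-09:30, 11:15-11:45, 13:45-14:15, 16:15-16:45.
Viktor ∩ Kavya: 09:15-10:15, 10:30-11:00.
Viktor ∩ Kavya ∩ Callum: 10:30-10:45.
Viktor ∩ Kavya ∩ Callum ∩ Clara: ∅.
There is no time when everyone is free.
No common window exists, so the longest block is 0 minutes.

0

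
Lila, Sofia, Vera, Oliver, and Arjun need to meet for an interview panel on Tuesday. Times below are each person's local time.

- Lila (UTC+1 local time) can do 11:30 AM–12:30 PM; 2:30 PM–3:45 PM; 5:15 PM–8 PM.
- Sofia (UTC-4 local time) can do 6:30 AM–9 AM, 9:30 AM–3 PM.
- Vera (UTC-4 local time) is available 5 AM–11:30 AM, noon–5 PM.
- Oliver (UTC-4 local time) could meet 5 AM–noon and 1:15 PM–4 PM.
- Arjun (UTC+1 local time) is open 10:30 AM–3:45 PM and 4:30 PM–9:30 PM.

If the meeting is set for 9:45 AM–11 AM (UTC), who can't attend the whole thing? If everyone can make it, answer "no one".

Lila in UTC: 10:30-11:30, 13:30-14:45, 16:15-19:00 (subtract 1h to convert from UTC+1).
Sofia in UTC: 10:30-13:00, 13:30-19:00 (add 4h to convert from UTC-4).
Vera in UTC: 09:00-15:30, 16:00-21:00 (add 4h to convert from UTC-4).
Oliver in UTC: 09:00-16:00, 17:15-20:00 (add 4h to convert from UTC-4).
Arjun in UTC: 09:30-14:45, 15:30-20:30 (subtract 1h to convert from UTC+1).
Lila: not fully free for 09:45-11:00. Sofia: not fully free for 09:45-11:00. Vera: free for 09:45-11:00. Oliver: free for 09:45-11:00. Arjun: free for 09:45-11:00.

Lila, Sofia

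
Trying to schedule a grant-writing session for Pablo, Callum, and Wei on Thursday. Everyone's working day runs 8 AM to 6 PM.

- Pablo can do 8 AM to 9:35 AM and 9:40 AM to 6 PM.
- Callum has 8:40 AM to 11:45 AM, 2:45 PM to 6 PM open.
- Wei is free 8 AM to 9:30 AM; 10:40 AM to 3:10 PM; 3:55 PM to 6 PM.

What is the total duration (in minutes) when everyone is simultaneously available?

Pablo ∩ Callum: 08:40-09:35, 09:40-11:45, 14:45-18:00.
Pablo ∩ Callum ∩ Wei: 08:40-09:30, 10:40-11:45, 14:45-15:10, 15:55-18:00.
Summing the common windows: 50 + 65 + 25 + 125 = 265 minutes.

265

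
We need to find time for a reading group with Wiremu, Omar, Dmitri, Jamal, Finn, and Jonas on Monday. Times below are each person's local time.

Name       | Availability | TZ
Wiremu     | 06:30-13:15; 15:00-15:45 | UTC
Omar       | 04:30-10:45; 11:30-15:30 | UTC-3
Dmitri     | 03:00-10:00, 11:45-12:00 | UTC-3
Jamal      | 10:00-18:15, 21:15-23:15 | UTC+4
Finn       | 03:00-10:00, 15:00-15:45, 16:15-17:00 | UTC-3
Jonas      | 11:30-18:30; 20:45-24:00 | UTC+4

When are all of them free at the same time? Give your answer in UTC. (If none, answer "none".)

07:30-13:00

Wiremu in UTC: 06:30-13:15, 15:00-15:45.
Omar in UTC: 07:30-13:45, 14:30-18:30 (add 3h to convert from UTC-3).
Dmitri in UTC: 06:00-13:00, 14:45-15:00 (add 3h to convert from UTC-3).
Jamal in UTC: 06:00-14:15, 17:15-19:15 (subtract 4h to convert from UTC+4).
Finn in UTC: 06:00-13:00, 18:00-18:45, 19:15-20:00 (add 3h to convert from UTC-3).
Jonas in UTC: 07:30-14:30, 16:45-20:00 (subtract 4h to convert from UTC+4).
Wiremu ∩ Omar: 07:30-13:15, 15:00-15:45.
Wiremu ∩ Omar ∩ Dmitri: 07:30-13:00.
Wiremu ∩ Omar ∩ Dmitri ∩ Jamal: 07:30-13:00.
Wiremu ∩ Omar ∩ Dmitri ∩ Jamal ∩ Finn: 07:30-13:00.
Wiremu ∩ Omar ∩ Dmitri ∩ Jamal ∩ Finn ∩ Jonas: 07:30-13:00.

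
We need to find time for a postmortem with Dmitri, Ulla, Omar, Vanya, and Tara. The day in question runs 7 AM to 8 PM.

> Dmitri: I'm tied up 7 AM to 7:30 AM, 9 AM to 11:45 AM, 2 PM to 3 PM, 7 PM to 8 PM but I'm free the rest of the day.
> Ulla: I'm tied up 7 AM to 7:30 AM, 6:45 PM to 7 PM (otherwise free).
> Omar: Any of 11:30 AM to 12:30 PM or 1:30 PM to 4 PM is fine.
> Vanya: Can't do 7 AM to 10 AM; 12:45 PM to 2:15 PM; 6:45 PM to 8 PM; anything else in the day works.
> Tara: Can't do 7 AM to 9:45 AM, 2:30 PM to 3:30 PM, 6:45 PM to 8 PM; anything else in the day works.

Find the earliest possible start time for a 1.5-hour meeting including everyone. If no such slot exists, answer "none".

none

Dmitri free: 07:30-09:00, 11:45-14:00, 15:00-19:00 (invert busy blocks within the working day).
Ulla free: 07:30-18:45, 19:00-20:00 (invert busy blocks within the working day).
Omar free: 11:30-12:30, 13:30-16:00.
Vanya free: 10:00-12:45, 14:15-18:45 (invert busy blocks within the working day).
Tara free: 09:45-14:30, 15:30-18:45 (invert busy blocks within the working day).
Dmitri ∩ Ulla: 07:30-09:00, 11:45-14:00, 15:00-18:45.
Dmitri ∩ Ulla ∩ Omar: 11:45-12:30, 13:30-14:00, 15:00-16:00.
Dmitri ∩ Ulla ∩ Omar ∩ Vanya: 11:45-12:30, 15:00-16:00.
Dmitri ∩ Ulla ∩ Omar ∩ Vanya ∩ Tara: 11:45-12:30, 15:30-16:00.
No common window is at least 90 minutes long.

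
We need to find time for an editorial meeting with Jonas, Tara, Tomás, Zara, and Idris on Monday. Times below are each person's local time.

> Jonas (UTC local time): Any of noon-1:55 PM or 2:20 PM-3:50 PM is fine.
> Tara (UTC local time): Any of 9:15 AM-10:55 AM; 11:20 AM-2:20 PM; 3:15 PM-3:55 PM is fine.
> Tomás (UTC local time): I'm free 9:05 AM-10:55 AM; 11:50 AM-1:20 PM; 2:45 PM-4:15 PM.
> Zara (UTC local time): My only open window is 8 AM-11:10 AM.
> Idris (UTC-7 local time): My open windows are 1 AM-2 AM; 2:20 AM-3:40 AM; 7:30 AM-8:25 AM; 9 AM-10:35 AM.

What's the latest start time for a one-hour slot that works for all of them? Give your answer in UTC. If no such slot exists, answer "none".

none

Jonas in UTC: 12:00-13:55, 14:20-15:50.
Tara in UTC: 09:15-10:55, 11:20-14:20, 15:15-15:55.
Tomás in UTC: 09:05-10:55, 11:50-13:20, 14:45-16:15.
Zara in UTC: 08:00-11:10.
Idris in UTC: 08:00-09:00, 09:20-10:40, 14:30-15:25, 16:00-17:35 (add 7h to convert from UTC-7).
Jonas ∩ Tara: 12:00-13:55, 15:15-15:50.
Jonas ∩ Tara ∩ Tomás: 12:00-13:20, 15:15-15:50.
Jonas ∩ Tara ∩ Tomás ∩ Zara: ∅.
Jonas ∩ Tara ∩ Tomás ∩ Zara ∩ Idris: ∅.
There is no time when everyone is free.
No common window is at least 60 minutes long.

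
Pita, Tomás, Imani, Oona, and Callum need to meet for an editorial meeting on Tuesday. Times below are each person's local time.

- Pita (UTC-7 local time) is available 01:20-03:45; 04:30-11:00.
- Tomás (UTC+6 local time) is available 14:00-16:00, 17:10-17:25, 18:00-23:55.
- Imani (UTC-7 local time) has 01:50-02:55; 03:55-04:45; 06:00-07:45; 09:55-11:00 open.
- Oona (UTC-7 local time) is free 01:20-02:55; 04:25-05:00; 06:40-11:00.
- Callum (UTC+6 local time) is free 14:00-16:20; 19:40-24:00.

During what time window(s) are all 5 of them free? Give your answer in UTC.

08:50-09:55, 13:40-14:45, 16:55-17:55

Pita in UTC: 08:20-10:45, 11:30-18:00 (add 7h to convert from UTC-7).
Tomás in UTC: 08:00-10:00, 11:10-11:25, 12:00-17:55 (subtract 6h to convert from UTC+6).
Imani in UTC: 08:50-09:55, 10:55-11:45, 13:00-14:45, 16:55-18:00 (add 7h to convert from UTC-7).
Oona in UTC: 08:20-09:55, 11:25-12:00, 13:40-18:00 (add 7h to convert from UTC-7).
Callum in UTC: 08:00-10:20, 13:40-18:00 (subtract 6h to convert from UTC+6).
Pita ∩ Tomás: 08:20-10:00, 12:00-17:55.
Pita ∩ Tomás ∩ Imani: 08:50-09:55, 13:00-14:45, 16:55-17:55.
Pita ∩ Tomás ∩ Imani ∩ Oona: 08:50-09:55, 13:40-14:45, 16:55-17:55.
Pita ∩ Tomás ∩ Imani ∩ Oona ∩ Callum: 08:50-09:55, 13:40-14:45, 16:55-17:55.
So the common availability across everyone is 08:50-09:55, 13:40-14:45, 16:55-17:55.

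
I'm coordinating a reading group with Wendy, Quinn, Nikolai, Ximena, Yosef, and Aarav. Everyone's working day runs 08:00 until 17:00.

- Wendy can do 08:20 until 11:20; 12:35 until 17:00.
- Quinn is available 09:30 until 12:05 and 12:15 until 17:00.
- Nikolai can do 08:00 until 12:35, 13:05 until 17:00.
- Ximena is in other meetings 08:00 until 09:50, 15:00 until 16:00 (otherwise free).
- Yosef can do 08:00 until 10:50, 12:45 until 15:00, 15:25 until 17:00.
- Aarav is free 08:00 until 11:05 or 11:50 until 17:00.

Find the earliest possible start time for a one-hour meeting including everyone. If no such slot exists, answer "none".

Wendy free: 08:20-11:20, 12:35-17:00.
Quinn free: 09:30-12:05, 12:15-17:00.
Nikolai free: 08:00-12:35, 13:05-17:00.
Ximena free: 09:50-15:00, 16:00-17:00 (invert busy blocks within the working day).
Yosef free: 08:00-10:50, 12:45-15:00, 15:25-17:00.
Aarav free: 08:00-11:05, 11:50-17:00.
Wendy ∩ Quinn: 09:30-11:20, 12:35-17:00.
Wendy ∩ Quinn ∩ Nikolai: 09:30-11:20, 13:05-17:00.
Wendy ∩ Quinn ∩ Nikolai ∩ Ximena: 09:50-11:20, 13:05-15:00, 16:00-17:00.
Wendy ∩ Quinn ∩ Nikolai ∩ Ximena ∩ Yosef: 09:50-10:50, 13:05-15:00, 16:00-17:00.
Wendy ∩ Quinn ∩ Nikolai ∩ Ximena ∩ Yosef ∩ Aarav: 09:50-10:50, 13:05-15:00, 16:00-17:00.
The first common window of at least 60 minutes is 09:50-10:50, so the earliest start is 09:50.

09:50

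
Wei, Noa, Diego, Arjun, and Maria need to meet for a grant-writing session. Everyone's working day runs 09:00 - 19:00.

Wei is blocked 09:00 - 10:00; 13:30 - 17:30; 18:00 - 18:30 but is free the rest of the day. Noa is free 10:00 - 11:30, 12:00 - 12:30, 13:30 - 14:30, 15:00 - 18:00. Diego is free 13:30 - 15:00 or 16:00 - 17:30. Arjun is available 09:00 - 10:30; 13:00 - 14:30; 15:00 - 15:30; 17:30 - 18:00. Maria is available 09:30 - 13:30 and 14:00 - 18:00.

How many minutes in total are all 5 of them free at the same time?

0

Wei free: 10:00-13:30, 17:30-18:00, 18:30-19:00 (invert busy blocks within the working day).
Noa free: 10:00-11:30, 12:00-12:30, 13:30-14:30, 15:00-18:00.
Diego free: 13:30-15:00, 16:00-17:30.
Arjun free: 09:00-10:30, 13:00-14:30, 15:00-15:30, 17:30-18:00.
Maria free: 09:30-13:30, 14:00-18:00.
Wei ∩ Noa: 10:00-11:30, 12:00-12:30, 17:30-18:00.
Wei ∩ Noa ∩ Diego: ∅.
Wei ∩ Noa ∩ Diego ∩ Arjun: ∅.
Wei ∩ Noa ∩ Diego ∩ Arjun ∩ Maria: ∅.
There is no time when everyone is free.
There is no common window, so the total is 0 minutes.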